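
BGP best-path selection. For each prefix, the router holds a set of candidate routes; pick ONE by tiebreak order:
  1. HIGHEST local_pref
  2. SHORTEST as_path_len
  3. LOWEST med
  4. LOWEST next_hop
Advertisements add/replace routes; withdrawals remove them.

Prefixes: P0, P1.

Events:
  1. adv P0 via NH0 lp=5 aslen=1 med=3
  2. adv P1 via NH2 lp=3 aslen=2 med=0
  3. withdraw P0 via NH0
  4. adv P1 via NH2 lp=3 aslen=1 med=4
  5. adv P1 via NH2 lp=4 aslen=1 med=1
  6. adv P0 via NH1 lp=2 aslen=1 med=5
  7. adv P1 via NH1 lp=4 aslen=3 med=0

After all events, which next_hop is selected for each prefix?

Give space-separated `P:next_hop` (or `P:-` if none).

Op 1: best P0=NH0 P1=-
Op 2: best P0=NH0 P1=NH2
Op 3: best P0=- P1=NH2
Op 4: best P0=- P1=NH2
Op 5: best P0=- P1=NH2
Op 6: best P0=NH1 P1=NH2
Op 7: best P0=NH1 P1=NH2

Answer: P0:NH1 P1:NH2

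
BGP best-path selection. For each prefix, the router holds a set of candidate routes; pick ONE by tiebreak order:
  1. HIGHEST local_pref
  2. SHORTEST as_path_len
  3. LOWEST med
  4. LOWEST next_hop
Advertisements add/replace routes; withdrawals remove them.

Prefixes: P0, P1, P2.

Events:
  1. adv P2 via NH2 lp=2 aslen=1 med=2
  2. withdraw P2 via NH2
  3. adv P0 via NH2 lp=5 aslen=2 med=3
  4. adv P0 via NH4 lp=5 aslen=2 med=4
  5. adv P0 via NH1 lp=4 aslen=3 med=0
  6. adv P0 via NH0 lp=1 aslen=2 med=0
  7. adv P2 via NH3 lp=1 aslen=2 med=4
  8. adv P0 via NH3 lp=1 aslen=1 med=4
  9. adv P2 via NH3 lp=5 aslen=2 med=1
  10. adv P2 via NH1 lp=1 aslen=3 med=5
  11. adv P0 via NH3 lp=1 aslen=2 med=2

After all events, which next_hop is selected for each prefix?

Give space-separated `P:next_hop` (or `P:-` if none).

Op 1: best P0=- P1=- P2=NH2
Op 2: best P0=- P1=- P2=-
Op 3: best P0=NH2 P1=- P2=-
Op 4: best P0=NH2 P1=- P2=-
Op 5: best P0=NH2 P1=- P2=-
Op 6: best P0=NH2 P1=- P2=-
Op 7: best P0=NH2 P1=- P2=NH3
Op 8: best P0=NH2 P1=- P2=NH3
Op 9: best P0=NH2 P1=- P2=NH3
Op 10: best P0=NH2 P1=- P2=NH3
Op 11: best P0=NH2 P1=- P2=NH3

Answer: P0:NH2 P1:- P2:NH3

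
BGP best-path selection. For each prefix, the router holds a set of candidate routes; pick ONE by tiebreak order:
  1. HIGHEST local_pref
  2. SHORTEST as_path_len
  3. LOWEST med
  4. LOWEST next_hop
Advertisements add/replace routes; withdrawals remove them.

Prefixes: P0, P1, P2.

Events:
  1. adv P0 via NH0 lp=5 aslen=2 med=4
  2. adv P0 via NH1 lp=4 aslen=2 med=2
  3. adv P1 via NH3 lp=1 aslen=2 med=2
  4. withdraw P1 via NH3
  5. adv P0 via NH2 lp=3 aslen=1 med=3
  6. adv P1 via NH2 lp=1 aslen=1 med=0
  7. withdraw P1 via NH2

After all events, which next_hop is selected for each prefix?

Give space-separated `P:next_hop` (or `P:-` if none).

Op 1: best P0=NH0 P1=- P2=-
Op 2: best P0=NH0 P1=- P2=-
Op 3: best P0=NH0 P1=NH3 P2=-
Op 4: best P0=NH0 P1=- P2=-
Op 5: best P0=NH0 P1=- P2=-
Op 6: best P0=NH0 P1=NH2 P2=-
Op 7: best P0=NH0 P1=- P2=-

Answer: P0:NH0 P1:- P2:-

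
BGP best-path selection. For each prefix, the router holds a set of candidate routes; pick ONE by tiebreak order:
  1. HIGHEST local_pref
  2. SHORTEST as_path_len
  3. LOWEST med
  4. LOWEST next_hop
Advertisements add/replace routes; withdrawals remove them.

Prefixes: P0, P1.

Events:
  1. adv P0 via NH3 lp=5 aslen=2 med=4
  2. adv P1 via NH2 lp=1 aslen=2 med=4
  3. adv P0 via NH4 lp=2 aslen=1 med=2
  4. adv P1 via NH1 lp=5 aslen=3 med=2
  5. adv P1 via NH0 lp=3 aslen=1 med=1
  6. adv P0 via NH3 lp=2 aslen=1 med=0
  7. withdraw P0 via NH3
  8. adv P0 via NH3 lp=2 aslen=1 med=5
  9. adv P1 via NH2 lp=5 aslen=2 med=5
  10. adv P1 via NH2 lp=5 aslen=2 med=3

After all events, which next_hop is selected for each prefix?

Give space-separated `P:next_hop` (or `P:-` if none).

Answer: P0:NH4 P1:NH2

Derivation:
Op 1: best P0=NH3 P1=-
Op 2: best P0=NH3 P1=NH2
Op 3: best P0=NH3 P1=NH2
Op 4: best P0=NH3 P1=NH1
Op 5: best P0=NH3 P1=NH1
Op 6: best P0=NH3 P1=NH1
Op 7: best P0=NH4 P1=NH1
Op 8: best P0=NH4 P1=NH1
Op 9: best P0=NH4 P1=NH2
Op 10: best P0=NH4 P1=NH2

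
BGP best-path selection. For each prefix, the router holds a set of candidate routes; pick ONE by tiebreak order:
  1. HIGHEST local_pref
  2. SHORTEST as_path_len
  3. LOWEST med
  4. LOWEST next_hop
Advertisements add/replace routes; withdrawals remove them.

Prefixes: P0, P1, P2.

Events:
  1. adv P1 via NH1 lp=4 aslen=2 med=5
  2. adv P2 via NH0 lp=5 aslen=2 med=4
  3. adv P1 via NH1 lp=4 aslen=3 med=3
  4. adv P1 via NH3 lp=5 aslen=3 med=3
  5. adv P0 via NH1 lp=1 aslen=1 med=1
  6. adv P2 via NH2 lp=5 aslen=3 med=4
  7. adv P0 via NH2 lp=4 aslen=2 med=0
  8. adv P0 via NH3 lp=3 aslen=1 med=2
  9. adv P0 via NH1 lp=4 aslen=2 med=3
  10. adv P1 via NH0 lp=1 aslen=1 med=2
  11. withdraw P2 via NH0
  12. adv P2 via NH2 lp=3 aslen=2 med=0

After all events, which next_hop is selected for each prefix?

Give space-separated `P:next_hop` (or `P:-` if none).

Answer: P0:NH2 P1:NH3 P2:NH2

Derivation:
Op 1: best P0=- P1=NH1 P2=-
Op 2: best P0=- P1=NH1 P2=NH0
Op 3: best P0=- P1=NH1 P2=NH0
Op 4: best P0=- P1=NH3 P2=NH0
Op 5: best P0=NH1 P1=NH3 P2=NH0
Op 6: best P0=NH1 P1=NH3 P2=NH0
Op 7: best P0=NH2 P1=NH3 P2=NH0
Op 8: best P0=NH2 P1=NH3 P2=NH0
Op 9: best P0=NH2 P1=NH3 P2=NH0
Op 10: best P0=NH2 P1=NH3 P2=NH0
Op 11: best P0=NH2 P1=NH3 P2=NH2
Op 12: best P0=NH2 P1=NH3 P2=NH2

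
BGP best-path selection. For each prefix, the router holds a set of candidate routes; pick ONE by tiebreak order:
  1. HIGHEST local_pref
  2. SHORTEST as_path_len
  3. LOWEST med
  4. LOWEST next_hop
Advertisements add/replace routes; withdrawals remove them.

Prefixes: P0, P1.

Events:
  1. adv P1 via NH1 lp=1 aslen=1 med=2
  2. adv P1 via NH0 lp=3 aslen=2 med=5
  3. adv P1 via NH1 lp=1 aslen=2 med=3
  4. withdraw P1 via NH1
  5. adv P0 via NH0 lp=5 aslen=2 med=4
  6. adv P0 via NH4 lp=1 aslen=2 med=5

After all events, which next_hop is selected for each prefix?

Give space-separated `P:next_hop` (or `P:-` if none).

Op 1: best P0=- P1=NH1
Op 2: best P0=- P1=NH0
Op 3: best P0=- P1=NH0
Op 4: best P0=- P1=NH0
Op 5: best P0=NH0 P1=NH0
Op 6: best P0=NH0 P1=NH0

Answer: P0:NH0 P1:NH0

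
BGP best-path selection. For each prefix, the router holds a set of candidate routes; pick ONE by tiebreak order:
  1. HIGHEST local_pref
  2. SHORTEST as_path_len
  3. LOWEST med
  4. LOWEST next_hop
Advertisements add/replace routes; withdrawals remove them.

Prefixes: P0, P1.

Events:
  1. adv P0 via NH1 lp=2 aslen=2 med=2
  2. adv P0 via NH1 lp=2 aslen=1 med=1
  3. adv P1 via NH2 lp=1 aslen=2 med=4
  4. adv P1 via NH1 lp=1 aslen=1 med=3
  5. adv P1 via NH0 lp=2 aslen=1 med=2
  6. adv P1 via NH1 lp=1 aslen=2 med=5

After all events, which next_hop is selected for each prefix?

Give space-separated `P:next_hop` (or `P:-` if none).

Op 1: best P0=NH1 P1=-
Op 2: best P0=NH1 P1=-
Op 3: best P0=NH1 P1=NH2
Op 4: best P0=NH1 P1=NH1
Op 5: best P0=NH1 P1=NH0
Op 6: best P0=NH1 P1=NH0

Answer: P0:NH1 P1:NH0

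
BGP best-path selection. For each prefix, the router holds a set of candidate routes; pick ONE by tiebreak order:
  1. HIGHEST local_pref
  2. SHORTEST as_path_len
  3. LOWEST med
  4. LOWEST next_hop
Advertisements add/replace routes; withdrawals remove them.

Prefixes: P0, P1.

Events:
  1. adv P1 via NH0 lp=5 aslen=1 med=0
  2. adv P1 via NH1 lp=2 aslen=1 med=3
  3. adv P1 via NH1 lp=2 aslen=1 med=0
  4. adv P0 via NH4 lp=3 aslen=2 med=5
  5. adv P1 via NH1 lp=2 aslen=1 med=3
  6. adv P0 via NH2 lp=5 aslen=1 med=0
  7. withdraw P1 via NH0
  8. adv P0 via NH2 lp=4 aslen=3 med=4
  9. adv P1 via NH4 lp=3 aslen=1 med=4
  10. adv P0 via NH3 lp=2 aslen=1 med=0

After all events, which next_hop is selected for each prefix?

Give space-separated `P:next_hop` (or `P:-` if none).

Answer: P0:NH2 P1:NH4

Derivation:
Op 1: best P0=- P1=NH0
Op 2: best P0=- P1=NH0
Op 3: best P0=- P1=NH0
Op 4: best P0=NH4 P1=NH0
Op 5: best P0=NH4 P1=NH0
Op 6: best P0=NH2 P1=NH0
Op 7: best P0=NH2 P1=NH1
Op 8: best P0=NH2 P1=NH1
Op 9: best P0=NH2 P1=NH4
Op 10: best P0=NH2 P1=NH4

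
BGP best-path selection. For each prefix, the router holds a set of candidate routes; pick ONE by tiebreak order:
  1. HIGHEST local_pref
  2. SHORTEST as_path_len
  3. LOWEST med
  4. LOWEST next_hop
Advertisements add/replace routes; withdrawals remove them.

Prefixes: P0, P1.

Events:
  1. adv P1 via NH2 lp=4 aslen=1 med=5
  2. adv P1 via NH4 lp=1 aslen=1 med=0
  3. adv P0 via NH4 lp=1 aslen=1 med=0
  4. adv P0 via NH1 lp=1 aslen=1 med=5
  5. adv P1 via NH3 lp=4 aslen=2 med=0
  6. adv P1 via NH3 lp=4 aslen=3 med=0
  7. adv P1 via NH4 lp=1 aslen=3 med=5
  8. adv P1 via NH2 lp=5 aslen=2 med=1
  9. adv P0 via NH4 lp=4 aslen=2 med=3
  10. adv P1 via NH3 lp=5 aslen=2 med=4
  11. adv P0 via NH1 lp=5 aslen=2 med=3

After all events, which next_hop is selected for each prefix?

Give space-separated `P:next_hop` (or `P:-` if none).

Answer: P0:NH1 P1:NH2

Derivation:
Op 1: best P0=- P1=NH2
Op 2: best P0=- P1=NH2
Op 3: best P0=NH4 P1=NH2
Op 4: best P0=NH4 P1=NH2
Op 5: best P0=NH4 P1=NH2
Op 6: best P0=NH4 P1=NH2
Op 7: best P0=NH4 P1=NH2
Op 8: best P0=NH4 P1=NH2
Op 9: best P0=NH4 P1=NH2
Op 10: best P0=NH4 P1=NH2
Op 11: best P0=NH1 P1=NH2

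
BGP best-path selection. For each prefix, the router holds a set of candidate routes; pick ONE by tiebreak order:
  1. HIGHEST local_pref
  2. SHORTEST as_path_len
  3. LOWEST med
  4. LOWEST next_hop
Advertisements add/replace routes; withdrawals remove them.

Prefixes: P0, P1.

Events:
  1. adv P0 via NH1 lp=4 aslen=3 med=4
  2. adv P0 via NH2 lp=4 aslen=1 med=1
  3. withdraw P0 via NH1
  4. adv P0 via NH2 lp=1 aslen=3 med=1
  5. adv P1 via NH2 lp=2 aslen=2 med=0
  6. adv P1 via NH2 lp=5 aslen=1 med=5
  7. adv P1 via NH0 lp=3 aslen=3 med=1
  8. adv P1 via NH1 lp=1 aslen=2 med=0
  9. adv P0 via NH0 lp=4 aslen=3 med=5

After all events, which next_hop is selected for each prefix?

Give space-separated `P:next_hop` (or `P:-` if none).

Op 1: best P0=NH1 P1=-
Op 2: best P0=NH2 P1=-
Op 3: best P0=NH2 P1=-
Op 4: best P0=NH2 P1=-
Op 5: best P0=NH2 P1=NH2
Op 6: best P0=NH2 P1=NH2
Op 7: best P0=NH2 P1=NH2
Op 8: best P0=NH2 P1=NH2
Op 9: best P0=NH0 P1=NH2

Answer: P0:NH0 P1:NH2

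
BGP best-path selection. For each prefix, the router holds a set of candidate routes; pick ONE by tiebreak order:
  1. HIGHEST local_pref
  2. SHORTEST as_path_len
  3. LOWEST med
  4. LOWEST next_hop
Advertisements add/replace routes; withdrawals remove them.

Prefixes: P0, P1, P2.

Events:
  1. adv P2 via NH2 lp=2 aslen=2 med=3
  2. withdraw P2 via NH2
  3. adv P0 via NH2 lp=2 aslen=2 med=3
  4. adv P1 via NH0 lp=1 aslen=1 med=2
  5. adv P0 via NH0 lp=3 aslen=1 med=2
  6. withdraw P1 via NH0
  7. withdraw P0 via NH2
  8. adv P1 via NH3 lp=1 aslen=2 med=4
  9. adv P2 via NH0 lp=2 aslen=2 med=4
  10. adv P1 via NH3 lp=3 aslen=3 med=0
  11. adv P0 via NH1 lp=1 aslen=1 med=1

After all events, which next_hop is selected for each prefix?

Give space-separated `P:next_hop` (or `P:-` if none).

Answer: P0:NH0 P1:NH3 P2:NH0

Derivation:
Op 1: best P0=- P1=- P2=NH2
Op 2: best P0=- P1=- P2=-
Op 3: best P0=NH2 P1=- P2=-
Op 4: best P0=NH2 P1=NH0 P2=-
Op 5: best P0=NH0 P1=NH0 P2=-
Op 6: best P0=NH0 P1=- P2=-
Op 7: best P0=NH0 P1=- P2=-
Op 8: best P0=NH0 P1=NH3 P2=-
Op 9: best P0=NH0 P1=NH3 P2=NH0
Op 10: best P0=NH0 P1=NH3 P2=NH0
Op 11: best P0=NH0 P1=NH3 P2=NH0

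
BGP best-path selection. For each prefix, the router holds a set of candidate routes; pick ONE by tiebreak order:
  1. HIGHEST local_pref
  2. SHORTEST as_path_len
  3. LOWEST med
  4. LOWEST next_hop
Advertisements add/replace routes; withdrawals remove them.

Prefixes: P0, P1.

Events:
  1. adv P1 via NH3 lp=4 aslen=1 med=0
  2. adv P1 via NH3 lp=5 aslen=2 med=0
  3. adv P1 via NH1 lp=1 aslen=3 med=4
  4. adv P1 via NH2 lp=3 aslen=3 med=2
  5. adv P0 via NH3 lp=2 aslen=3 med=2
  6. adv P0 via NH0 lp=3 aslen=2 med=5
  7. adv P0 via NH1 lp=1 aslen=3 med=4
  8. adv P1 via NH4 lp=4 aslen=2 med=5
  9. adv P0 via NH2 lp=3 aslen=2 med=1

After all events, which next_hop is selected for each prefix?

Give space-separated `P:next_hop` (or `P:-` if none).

Answer: P0:NH2 P1:NH3

Derivation:
Op 1: best P0=- P1=NH3
Op 2: best P0=- P1=NH3
Op 3: best P0=- P1=NH3
Op 4: best P0=- P1=NH3
Op 5: best P0=NH3 P1=NH3
Op 6: best P0=NH0 P1=NH3
Op 7: best P0=NH0 P1=NH3
Op 8: best P0=NH0 P1=NH3
Op 9: best P0=NH2 P1=NH3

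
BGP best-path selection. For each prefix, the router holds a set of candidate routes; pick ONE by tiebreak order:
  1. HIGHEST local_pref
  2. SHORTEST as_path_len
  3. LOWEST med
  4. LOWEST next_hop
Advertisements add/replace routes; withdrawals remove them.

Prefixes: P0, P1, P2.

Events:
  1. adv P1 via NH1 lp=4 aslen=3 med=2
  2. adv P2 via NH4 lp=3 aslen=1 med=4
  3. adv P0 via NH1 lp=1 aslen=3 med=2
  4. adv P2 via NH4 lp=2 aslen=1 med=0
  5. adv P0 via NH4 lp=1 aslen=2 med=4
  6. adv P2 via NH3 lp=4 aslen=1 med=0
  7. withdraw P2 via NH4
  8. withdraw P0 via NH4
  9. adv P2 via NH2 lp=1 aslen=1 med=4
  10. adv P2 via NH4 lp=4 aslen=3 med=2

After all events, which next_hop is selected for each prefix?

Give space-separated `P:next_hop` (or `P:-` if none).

Answer: P0:NH1 P1:NH1 P2:NH3

Derivation:
Op 1: best P0=- P1=NH1 P2=-
Op 2: best P0=- P1=NH1 P2=NH4
Op 3: best P0=NH1 P1=NH1 P2=NH4
Op 4: best P0=NH1 P1=NH1 P2=NH4
Op 5: best P0=NH4 P1=NH1 P2=NH4
Op 6: best P0=NH4 P1=NH1 P2=NH3
Op 7: best P0=NH4 P1=NH1 P2=NH3
Op 8: best P0=NH1 P1=NH1 P2=NH3
Op 9: best P0=NH1 P1=NH1 P2=NH3
Op 10: best P0=NH1 P1=NH1 P2=NH3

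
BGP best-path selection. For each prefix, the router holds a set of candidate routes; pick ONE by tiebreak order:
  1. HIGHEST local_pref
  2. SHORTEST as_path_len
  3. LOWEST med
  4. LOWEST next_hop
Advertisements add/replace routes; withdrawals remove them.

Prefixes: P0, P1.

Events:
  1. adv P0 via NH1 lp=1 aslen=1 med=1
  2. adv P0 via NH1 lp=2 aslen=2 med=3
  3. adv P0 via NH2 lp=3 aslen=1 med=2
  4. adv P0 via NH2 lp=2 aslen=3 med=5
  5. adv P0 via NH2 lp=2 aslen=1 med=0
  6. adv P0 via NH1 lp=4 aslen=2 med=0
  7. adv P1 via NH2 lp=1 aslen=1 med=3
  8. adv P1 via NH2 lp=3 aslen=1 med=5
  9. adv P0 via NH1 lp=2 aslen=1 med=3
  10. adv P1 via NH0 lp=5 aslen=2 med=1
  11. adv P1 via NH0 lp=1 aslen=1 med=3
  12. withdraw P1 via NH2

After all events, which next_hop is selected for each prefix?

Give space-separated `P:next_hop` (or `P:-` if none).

Answer: P0:NH2 P1:NH0

Derivation:
Op 1: best P0=NH1 P1=-
Op 2: best P0=NH1 P1=-
Op 3: best P0=NH2 P1=-
Op 4: best P0=NH1 P1=-
Op 5: best P0=NH2 P1=-
Op 6: best P0=NH1 P1=-
Op 7: best P0=NH1 P1=NH2
Op 8: best P0=NH1 P1=NH2
Op 9: best P0=NH2 P1=NH2
Op 10: best P0=NH2 P1=NH0
Op 11: best P0=NH2 P1=NH2
Op 12: best P0=NH2 P1=NH0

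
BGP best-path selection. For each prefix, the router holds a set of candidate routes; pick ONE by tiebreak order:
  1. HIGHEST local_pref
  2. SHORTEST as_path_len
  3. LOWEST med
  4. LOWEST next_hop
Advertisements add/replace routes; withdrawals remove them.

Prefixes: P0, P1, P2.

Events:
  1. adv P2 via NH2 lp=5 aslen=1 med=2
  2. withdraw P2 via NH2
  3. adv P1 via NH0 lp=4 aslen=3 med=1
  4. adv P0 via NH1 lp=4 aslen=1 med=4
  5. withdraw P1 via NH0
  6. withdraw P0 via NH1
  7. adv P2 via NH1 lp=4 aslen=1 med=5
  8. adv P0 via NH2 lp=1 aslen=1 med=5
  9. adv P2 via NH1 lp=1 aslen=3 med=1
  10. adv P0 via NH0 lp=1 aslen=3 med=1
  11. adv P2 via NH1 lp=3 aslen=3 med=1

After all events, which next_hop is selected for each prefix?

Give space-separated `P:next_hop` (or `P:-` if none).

Answer: P0:NH2 P1:- P2:NH1

Derivation:
Op 1: best P0=- P1=- P2=NH2
Op 2: best P0=- P1=- P2=-
Op 3: best P0=- P1=NH0 P2=-
Op 4: best P0=NH1 P1=NH0 P2=-
Op 5: best P0=NH1 P1=- P2=-
Op 6: best P0=- P1=- P2=-
Op 7: best P0=- P1=- P2=NH1
Op 8: best P0=NH2 P1=- P2=NH1
Op 9: best P0=NH2 P1=- P2=NH1
Op 10: best P0=NH2 P1=- P2=NH1
Op 11: best P0=NH2 P1=- P2=NH1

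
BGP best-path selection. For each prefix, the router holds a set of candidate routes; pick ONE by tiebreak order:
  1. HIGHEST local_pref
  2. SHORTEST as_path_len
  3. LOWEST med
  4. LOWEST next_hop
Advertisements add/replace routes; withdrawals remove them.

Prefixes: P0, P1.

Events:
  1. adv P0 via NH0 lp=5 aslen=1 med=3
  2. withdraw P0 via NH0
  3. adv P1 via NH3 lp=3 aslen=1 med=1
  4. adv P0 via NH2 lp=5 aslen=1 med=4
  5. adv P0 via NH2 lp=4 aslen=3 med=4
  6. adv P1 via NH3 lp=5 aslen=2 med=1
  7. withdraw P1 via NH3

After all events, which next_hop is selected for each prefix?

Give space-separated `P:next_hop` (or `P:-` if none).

Answer: P0:NH2 P1:-

Derivation:
Op 1: best P0=NH0 P1=-
Op 2: best P0=- P1=-
Op 3: best P0=- P1=NH3
Op 4: best P0=NH2 P1=NH3
Op 5: best P0=NH2 P1=NH3
Op 6: best P0=NH2 P1=NH3
Op 7: best P0=NH2 P1=-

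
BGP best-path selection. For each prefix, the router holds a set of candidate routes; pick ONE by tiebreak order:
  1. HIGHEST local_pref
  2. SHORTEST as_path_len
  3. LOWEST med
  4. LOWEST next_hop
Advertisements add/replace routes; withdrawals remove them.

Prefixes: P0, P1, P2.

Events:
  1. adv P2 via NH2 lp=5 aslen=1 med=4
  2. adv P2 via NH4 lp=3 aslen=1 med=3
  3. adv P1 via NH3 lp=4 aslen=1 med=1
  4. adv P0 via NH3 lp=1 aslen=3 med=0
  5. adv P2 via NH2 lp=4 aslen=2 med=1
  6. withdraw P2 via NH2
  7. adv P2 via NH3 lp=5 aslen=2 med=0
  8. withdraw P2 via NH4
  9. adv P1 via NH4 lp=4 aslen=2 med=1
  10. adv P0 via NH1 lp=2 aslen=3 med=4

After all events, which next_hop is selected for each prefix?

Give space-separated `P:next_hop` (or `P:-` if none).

Answer: P0:NH1 P1:NH3 P2:NH3

Derivation:
Op 1: best P0=- P1=- P2=NH2
Op 2: best P0=- P1=- P2=NH2
Op 3: best P0=- P1=NH3 P2=NH2
Op 4: best P0=NH3 P1=NH3 P2=NH2
Op 5: best P0=NH3 P1=NH3 P2=NH2
Op 6: best P0=NH3 P1=NH3 P2=NH4
Op 7: best P0=NH3 P1=NH3 P2=NH3
Op 8: best P0=NH3 P1=NH3 P2=NH3
Op 9: best P0=NH3 P1=NH3 P2=NH3
Op 10: best P0=NH1 P1=NH3 P2=NH3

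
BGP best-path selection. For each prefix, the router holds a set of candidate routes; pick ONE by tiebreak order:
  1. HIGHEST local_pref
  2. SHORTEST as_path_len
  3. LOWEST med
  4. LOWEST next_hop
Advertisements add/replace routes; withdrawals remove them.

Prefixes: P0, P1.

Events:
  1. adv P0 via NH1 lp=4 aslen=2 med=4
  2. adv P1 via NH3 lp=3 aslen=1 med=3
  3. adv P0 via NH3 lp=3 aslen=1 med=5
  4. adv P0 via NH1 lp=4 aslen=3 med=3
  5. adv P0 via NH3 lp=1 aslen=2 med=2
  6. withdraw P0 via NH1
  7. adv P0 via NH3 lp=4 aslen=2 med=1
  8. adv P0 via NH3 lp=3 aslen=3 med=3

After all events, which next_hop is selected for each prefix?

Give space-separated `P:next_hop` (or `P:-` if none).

Op 1: best P0=NH1 P1=-
Op 2: best P0=NH1 P1=NH3
Op 3: best P0=NH1 P1=NH3
Op 4: best P0=NH1 P1=NH3
Op 5: best P0=NH1 P1=NH3
Op 6: best P0=NH3 P1=NH3
Op 7: best P0=NH3 P1=NH3
Op 8: best P0=NH3 P1=NH3

Answer: P0:NH3 P1:NH3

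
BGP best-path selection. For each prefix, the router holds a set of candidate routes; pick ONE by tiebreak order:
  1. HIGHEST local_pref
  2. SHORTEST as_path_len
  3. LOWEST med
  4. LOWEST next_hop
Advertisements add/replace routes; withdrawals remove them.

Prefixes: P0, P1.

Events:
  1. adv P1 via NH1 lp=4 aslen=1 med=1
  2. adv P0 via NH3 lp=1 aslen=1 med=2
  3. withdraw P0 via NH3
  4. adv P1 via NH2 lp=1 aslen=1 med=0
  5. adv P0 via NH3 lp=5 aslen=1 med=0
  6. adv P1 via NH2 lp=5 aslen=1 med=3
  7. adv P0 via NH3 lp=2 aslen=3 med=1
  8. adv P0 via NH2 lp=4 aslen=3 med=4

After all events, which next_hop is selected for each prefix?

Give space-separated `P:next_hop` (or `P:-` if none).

Answer: P0:NH2 P1:NH2

Derivation:
Op 1: best P0=- P1=NH1
Op 2: best P0=NH3 P1=NH1
Op 3: best P0=- P1=NH1
Op 4: best P0=- P1=NH1
Op 5: best P0=NH3 P1=NH1
Op 6: best P0=NH3 P1=NH2
Op 7: best P0=NH3 P1=NH2
Op 8: best P0=NH2 P1=NH2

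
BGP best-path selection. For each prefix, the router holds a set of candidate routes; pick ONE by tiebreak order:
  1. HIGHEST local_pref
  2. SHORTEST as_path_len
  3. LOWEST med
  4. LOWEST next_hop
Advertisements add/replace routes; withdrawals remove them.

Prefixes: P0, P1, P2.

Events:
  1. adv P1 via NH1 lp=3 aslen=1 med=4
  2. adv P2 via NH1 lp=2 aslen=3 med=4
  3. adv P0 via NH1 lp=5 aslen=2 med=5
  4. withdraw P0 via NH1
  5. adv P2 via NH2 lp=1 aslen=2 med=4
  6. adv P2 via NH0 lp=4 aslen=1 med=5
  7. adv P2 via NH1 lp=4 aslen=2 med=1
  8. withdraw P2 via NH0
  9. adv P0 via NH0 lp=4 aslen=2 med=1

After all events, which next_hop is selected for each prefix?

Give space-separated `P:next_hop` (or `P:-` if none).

Op 1: best P0=- P1=NH1 P2=-
Op 2: best P0=- P1=NH1 P2=NH1
Op 3: best P0=NH1 P1=NH1 P2=NH1
Op 4: best P0=- P1=NH1 P2=NH1
Op 5: best P0=- P1=NH1 P2=NH1
Op 6: best P0=- P1=NH1 P2=NH0
Op 7: best P0=- P1=NH1 P2=NH0
Op 8: best P0=- P1=NH1 P2=NH1
Op 9: best P0=NH0 P1=NH1 P2=NH1

Answer: P0:NH0 P1:NH1 P2:NH1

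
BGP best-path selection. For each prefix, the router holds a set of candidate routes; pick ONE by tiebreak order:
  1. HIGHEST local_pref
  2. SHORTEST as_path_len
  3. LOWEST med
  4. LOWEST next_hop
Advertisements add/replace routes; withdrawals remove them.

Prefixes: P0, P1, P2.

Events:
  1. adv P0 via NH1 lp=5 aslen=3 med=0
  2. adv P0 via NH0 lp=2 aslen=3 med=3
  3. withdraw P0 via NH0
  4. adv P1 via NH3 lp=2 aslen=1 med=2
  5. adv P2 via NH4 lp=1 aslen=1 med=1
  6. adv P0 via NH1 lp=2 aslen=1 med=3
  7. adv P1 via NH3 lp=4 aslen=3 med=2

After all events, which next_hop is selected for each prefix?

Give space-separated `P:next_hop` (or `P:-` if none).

Answer: P0:NH1 P1:NH3 P2:NH4

Derivation:
Op 1: best P0=NH1 P1=- P2=-
Op 2: best P0=NH1 P1=- P2=-
Op 3: best P0=NH1 P1=- P2=-
Op 4: best P0=NH1 P1=NH3 P2=-
Op 5: best P0=NH1 P1=NH3 P2=NH4
Op 6: best P0=NH1 P1=NH3 P2=NH4
Op 7: best P0=NH1 P1=NH3 P2=NH4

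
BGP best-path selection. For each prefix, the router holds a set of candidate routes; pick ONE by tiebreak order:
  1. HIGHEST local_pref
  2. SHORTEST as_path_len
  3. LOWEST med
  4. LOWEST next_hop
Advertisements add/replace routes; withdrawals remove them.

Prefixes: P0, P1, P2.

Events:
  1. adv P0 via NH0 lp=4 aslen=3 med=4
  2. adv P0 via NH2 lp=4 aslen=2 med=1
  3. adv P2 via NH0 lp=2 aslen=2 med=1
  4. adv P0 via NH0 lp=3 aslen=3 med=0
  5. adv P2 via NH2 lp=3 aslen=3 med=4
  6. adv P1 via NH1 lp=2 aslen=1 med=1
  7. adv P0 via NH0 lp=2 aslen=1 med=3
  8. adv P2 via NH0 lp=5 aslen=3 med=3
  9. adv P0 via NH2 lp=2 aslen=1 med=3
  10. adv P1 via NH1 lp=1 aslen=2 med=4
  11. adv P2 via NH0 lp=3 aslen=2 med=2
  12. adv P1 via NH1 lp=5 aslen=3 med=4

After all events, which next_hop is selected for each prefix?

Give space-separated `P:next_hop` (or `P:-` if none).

Op 1: best P0=NH0 P1=- P2=-
Op 2: best P0=NH2 P1=- P2=-
Op 3: best P0=NH2 P1=- P2=NH0
Op 4: best P0=NH2 P1=- P2=NH0
Op 5: best P0=NH2 P1=- P2=NH2
Op 6: best P0=NH2 P1=NH1 P2=NH2
Op 7: best P0=NH2 P1=NH1 P2=NH2
Op 8: best P0=NH2 P1=NH1 P2=NH0
Op 9: best P0=NH0 P1=NH1 P2=NH0
Op 10: best P0=NH0 P1=NH1 P2=NH0
Op 11: best P0=NH0 P1=NH1 P2=NH0
Op 12: best P0=NH0 P1=NH1 P2=NH0

Answer: P0:NH0 P1:NH1 P2:NH0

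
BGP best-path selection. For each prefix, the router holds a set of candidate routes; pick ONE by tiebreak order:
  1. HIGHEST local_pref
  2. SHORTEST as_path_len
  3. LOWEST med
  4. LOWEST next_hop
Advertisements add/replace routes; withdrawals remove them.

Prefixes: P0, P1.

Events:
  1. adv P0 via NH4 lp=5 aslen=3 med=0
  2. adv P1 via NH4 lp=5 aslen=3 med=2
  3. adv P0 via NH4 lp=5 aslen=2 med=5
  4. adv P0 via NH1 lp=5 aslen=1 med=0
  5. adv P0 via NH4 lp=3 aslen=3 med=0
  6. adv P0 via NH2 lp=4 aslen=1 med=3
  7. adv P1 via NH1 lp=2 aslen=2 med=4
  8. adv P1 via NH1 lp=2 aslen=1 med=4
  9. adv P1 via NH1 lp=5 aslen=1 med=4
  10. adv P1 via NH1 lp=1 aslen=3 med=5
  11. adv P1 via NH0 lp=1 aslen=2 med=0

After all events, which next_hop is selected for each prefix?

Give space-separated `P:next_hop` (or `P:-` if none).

Answer: P0:NH1 P1:NH4

Derivation:
Op 1: best P0=NH4 P1=-
Op 2: best P0=NH4 P1=NH4
Op 3: best P0=NH4 P1=NH4
Op 4: best P0=NH1 P1=NH4
Op 5: best P0=NH1 P1=NH4
Op 6: best P0=NH1 P1=NH4
Op 7: best P0=NH1 P1=NH4
Op 8: best P0=NH1 P1=NH4
Op 9: best P0=NH1 P1=NH1
Op 10: best P0=NH1 P1=NH4
Op 11: best P0=NH1 P1=NH4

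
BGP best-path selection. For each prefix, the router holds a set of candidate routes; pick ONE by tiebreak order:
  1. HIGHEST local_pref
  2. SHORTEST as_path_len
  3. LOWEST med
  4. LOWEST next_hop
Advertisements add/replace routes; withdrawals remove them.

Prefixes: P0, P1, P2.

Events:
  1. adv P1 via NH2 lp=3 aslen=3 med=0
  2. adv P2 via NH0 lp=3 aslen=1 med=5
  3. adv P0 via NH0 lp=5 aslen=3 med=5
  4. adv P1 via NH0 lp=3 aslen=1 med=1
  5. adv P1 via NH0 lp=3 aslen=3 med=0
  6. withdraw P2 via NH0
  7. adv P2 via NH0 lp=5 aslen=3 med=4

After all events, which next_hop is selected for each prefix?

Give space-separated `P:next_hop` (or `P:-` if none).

Op 1: best P0=- P1=NH2 P2=-
Op 2: best P0=- P1=NH2 P2=NH0
Op 3: best P0=NH0 P1=NH2 P2=NH0
Op 4: best P0=NH0 P1=NH0 P2=NH0
Op 5: best P0=NH0 P1=NH0 P2=NH0
Op 6: best P0=NH0 P1=NH0 P2=-
Op 7: best P0=NH0 P1=NH0 P2=NH0

Answer: P0:NH0 P1:NH0 P2:NH0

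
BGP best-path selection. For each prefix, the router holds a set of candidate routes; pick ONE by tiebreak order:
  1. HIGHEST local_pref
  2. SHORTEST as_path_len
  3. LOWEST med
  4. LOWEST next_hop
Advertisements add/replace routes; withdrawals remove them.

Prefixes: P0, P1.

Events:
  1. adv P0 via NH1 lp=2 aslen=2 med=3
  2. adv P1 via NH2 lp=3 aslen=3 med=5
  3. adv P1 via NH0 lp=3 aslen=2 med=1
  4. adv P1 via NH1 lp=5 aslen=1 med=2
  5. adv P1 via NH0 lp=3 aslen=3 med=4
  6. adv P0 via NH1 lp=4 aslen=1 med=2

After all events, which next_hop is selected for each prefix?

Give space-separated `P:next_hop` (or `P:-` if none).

Answer: P0:NH1 P1:NH1

Derivation:
Op 1: best P0=NH1 P1=-
Op 2: best P0=NH1 P1=NH2
Op 3: best P0=NH1 P1=NH0
Op 4: best P0=NH1 P1=NH1
Op 5: best P0=NH1 P1=NH1
Op 6: best P0=NH1 P1=NH1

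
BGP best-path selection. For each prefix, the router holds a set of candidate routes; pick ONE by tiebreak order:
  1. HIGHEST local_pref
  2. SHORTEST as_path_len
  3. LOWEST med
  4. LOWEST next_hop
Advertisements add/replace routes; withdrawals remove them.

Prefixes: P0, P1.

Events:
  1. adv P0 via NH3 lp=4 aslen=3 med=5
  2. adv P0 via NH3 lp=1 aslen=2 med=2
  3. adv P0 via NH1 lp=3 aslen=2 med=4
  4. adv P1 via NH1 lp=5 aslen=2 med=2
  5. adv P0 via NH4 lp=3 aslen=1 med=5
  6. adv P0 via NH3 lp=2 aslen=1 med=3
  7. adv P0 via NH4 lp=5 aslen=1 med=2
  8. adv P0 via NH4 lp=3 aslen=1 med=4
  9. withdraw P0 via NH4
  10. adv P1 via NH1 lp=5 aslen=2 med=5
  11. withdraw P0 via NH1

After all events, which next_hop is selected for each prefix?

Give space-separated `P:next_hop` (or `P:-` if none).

Answer: P0:NH3 P1:NH1

Derivation:
Op 1: best P0=NH3 P1=-
Op 2: best P0=NH3 P1=-
Op 3: best P0=NH1 P1=-
Op 4: best P0=NH1 P1=NH1
Op 5: best P0=NH4 P1=NH1
Op 6: best P0=NH4 P1=NH1
Op 7: best P0=NH4 P1=NH1
Op 8: best P0=NH4 P1=NH1
Op 9: best P0=NH1 P1=NH1
Op 10: best P0=NH1 P1=NH1
Op 11: best P0=NH3 P1=NH1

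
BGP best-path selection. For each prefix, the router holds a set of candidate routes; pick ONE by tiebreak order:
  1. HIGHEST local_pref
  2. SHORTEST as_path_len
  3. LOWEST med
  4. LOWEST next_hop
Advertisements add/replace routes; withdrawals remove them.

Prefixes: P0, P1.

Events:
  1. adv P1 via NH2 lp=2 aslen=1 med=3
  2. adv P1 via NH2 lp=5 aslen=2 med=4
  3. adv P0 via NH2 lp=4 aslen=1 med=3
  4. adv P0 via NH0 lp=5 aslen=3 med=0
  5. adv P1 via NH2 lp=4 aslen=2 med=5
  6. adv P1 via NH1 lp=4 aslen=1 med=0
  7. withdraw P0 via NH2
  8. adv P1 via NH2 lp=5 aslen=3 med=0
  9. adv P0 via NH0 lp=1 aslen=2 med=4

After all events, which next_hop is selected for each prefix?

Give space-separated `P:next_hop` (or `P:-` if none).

Answer: P0:NH0 P1:NH2

Derivation:
Op 1: best P0=- P1=NH2
Op 2: best P0=- P1=NH2
Op 3: best P0=NH2 P1=NH2
Op 4: best P0=NH0 P1=NH2
Op 5: best P0=NH0 P1=NH2
Op 6: best P0=NH0 P1=NH1
Op 7: best P0=NH0 P1=NH1
Op 8: best P0=NH0 P1=NH2
Op 9: best P0=NH0 P1=NH2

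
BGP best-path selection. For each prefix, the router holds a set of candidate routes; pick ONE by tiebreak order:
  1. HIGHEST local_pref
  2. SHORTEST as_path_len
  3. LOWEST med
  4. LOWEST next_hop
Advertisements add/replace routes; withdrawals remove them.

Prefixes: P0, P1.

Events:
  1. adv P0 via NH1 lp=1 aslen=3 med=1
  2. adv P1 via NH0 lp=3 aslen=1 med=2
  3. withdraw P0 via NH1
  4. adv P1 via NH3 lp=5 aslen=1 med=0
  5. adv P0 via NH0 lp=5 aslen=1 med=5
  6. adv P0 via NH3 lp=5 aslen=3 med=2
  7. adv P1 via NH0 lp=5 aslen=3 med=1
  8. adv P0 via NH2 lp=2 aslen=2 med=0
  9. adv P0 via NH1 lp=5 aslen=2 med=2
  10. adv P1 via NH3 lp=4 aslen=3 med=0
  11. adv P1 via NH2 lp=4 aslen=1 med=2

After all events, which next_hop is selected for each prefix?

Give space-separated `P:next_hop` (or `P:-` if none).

Answer: P0:NH0 P1:NH0

Derivation:
Op 1: best P0=NH1 P1=-
Op 2: best P0=NH1 P1=NH0
Op 3: best P0=- P1=NH0
Op 4: best P0=- P1=NH3
Op 5: best P0=NH0 P1=NH3
Op 6: best P0=NH0 P1=NH3
Op 7: best P0=NH0 P1=NH3
Op 8: best P0=NH0 P1=NH3
Op 9: best P0=NH0 P1=NH3
Op 10: best P0=NH0 P1=NH0
Op 11: best P0=NH0 P1=NH0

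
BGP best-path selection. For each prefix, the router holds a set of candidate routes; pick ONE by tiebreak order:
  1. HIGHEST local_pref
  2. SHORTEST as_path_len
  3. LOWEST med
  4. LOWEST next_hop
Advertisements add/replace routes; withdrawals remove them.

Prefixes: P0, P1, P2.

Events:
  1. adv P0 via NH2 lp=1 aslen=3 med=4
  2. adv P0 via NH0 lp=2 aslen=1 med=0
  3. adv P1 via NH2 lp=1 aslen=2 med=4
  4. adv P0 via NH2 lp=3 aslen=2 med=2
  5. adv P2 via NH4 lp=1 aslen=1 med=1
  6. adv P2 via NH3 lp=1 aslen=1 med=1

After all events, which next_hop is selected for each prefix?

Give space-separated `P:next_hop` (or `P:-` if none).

Op 1: best P0=NH2 P1=- P2=-
Op 2: best P0=NH0 P1=- P2=-
Op 3: best P0=NH0 P1=NH2 P2=-
Op 4: best P0=NH2 P1=NH2 P2=-
Op 5: best P0=NH2 P1=NH2 P2=NH4
Op 6: best P0=NH2 P1=NH2 P2=NH3

Answer: P0:NH2 P1:NH2 P2:NH3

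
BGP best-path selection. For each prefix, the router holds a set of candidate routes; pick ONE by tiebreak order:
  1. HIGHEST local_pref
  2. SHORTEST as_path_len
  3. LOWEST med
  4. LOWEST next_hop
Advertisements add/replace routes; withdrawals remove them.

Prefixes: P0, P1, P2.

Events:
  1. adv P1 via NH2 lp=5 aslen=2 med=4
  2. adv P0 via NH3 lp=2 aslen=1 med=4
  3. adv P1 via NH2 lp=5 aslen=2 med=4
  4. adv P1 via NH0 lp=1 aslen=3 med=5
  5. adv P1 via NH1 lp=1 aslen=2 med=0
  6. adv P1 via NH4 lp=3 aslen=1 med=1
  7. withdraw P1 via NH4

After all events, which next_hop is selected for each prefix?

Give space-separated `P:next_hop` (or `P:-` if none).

Answer: P0:NH3 P1:NH2 P2:-

Derivation:
Op 1: best P0=- P1=NH2 P2=-
Op 2: best P0=NH3 P1=NH2 P2=-
Op 3: best P0=NH3 P1=NH2 P2=-
Op 4: best P0=NH3 P1=NH2 P2=-
Op 5: best P0=NH3 P1=NH2 P2=-
Op 6: best P0=NH3 P1=NH2 P2=-
Op 7: best P0=NH3 P1=NH2 P2=-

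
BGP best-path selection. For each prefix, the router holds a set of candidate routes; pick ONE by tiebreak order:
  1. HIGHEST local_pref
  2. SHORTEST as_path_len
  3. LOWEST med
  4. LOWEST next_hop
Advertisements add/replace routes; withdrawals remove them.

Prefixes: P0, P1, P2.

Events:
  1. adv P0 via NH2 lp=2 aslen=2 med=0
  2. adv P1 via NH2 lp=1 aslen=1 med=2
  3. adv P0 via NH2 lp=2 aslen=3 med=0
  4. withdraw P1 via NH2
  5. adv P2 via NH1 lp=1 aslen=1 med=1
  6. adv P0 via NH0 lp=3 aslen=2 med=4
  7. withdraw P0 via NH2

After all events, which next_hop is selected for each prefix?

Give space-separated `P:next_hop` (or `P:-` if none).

Answer: P0:NH0 P1:- P2:NH1

Derivation:
Op 1: best P0=NH2 P1=- P2=-
Op 2: best P0=NH2 P1=NH2 P2=-
Op 3: best P0=NH2 P1=NH2 P2=-
Op 4: best P0=NH2 P1=- P2=-
Op 5: best P0=NH2 P1=- P2=NH1
Op 6: best P0=NH0 P1=- P2=NH1
Op 7: best P0=NH0 P1=- P2=NH1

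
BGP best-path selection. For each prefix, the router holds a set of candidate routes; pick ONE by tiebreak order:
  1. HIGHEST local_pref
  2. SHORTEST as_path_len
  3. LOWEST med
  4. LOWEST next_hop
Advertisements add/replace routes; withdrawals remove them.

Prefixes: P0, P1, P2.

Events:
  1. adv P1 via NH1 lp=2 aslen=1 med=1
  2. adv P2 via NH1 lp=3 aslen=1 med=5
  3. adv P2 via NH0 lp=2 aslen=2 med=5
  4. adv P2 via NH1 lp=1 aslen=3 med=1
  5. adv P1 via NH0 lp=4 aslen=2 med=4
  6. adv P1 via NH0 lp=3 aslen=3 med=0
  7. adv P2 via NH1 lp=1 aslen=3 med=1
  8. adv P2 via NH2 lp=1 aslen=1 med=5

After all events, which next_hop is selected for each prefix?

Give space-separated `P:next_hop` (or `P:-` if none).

Op 1: best P0=- P1=NH1 P2=-
Op 2: best P0=- P1=NH1 P2=NH1
Op 3: best P0=- P1=NH1 P2=NH1
Op 4: best P0=- P1=NH1 P2=NH0
Op 5: best P0=- P1=NH0 P2=NH0
Op 6: best P0=- P1=NH0 P2=NH0
Op 7: best P0=- P1=NH0 P2=NH0
Op 8: best P0=- P1=NH0 P2=NH0

Answer: P0:- P1:NH0 P2:NH0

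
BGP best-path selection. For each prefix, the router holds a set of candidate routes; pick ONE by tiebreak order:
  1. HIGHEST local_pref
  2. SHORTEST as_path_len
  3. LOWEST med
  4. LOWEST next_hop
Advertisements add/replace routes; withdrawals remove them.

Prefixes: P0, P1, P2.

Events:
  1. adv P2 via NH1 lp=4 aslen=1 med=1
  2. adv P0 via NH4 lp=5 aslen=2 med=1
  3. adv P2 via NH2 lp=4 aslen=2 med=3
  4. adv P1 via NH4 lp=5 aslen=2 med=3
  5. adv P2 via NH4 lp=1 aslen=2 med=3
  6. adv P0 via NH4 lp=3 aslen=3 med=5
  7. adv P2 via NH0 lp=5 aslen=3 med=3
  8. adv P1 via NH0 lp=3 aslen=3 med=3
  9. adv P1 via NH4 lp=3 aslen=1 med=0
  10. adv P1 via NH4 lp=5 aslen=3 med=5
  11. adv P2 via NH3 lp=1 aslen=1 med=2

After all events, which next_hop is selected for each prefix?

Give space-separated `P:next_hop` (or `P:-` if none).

Op 1: best P0=- P1=- P2=NH1
Op 2: best P0=NH4 P1=- P2=NH1
Op 3: best P0=NH4 P1=- P2=NH1
Op 4: best P0=NH4 P1=NH4 P2=NH1
Op 5: best P0=NH4 P1=NH4 P2=NH1
Op 6: best P0=NH4 P1=NH4 P2=NH1
Op 7: best P0=NH4 P1=NH4 P2=NH0
Op 8: best P0=NH4 P1=NH4 P2=NH0
Op 9: best P0=NH4 P1=NH4 P2=NH0
Op 10: best P0=NH4 P1=NH4 P2=NH0
Op 11: best P0=NH4 P1=NH4 P2=NH0

Answer: P0:NH4 P1:NH4 P2:NH0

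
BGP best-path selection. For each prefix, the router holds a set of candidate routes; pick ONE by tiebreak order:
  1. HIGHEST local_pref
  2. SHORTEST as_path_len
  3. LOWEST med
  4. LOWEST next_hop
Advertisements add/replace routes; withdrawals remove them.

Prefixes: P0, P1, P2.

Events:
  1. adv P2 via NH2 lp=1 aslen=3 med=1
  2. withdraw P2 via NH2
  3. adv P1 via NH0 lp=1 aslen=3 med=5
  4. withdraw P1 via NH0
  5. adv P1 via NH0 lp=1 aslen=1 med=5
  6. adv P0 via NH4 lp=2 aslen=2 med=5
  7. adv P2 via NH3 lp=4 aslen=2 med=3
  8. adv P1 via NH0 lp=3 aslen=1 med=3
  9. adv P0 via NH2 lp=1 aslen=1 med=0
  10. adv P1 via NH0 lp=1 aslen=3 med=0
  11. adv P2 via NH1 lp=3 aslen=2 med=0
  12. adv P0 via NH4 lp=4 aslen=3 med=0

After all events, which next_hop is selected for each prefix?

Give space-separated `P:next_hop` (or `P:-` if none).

Op 1: best P0=- P1=- P2=NH2
Op 2: best P0=- P1=- P2=-
Op 3: best P0=- P1=NH0 P2=-
Op 4: best P0=- P1=- P2=-
Op 5: best P0=- P1=NH0 P2=-
Op 6: best P0=NH4 P1=NH0 P2=-
Op 7: best P0=NH4 P1=NH0 P2=NH3
Op 8: best P0=NH4 P1=NH0 P2=NH3
Op 9: best P0=NH4 P1=NH0 P2=NH3
Op 10: best P0=NH4 P1=NH0 P2=NH3
Op 11: best P0=NH4 P1=NH0 P2=NH3
Op 12: best P0=NH4 P1=NH0 P2=NH3

Answer: P0:NH4 P1:NH0 P2:NH3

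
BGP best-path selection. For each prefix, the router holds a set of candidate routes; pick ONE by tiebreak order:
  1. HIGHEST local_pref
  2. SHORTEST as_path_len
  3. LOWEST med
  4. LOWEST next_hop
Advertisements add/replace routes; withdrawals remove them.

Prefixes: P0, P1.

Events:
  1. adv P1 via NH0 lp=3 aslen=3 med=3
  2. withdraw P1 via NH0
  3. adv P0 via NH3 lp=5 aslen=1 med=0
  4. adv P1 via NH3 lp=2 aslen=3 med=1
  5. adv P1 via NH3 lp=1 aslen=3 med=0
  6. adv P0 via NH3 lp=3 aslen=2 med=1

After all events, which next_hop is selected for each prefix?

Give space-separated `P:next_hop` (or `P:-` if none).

Op 1: best P0=- P1=NH0
Op 2: best P0=- P1=-
Op 3: best P0=NH3 P1=-
Op 4: best P0=NH3 P1=NH3
Op 5: best P0=NH3 P1=NH3
Op 6: best P0=NH3 P1=NH3

Answer: P0:NH3 P1:NH3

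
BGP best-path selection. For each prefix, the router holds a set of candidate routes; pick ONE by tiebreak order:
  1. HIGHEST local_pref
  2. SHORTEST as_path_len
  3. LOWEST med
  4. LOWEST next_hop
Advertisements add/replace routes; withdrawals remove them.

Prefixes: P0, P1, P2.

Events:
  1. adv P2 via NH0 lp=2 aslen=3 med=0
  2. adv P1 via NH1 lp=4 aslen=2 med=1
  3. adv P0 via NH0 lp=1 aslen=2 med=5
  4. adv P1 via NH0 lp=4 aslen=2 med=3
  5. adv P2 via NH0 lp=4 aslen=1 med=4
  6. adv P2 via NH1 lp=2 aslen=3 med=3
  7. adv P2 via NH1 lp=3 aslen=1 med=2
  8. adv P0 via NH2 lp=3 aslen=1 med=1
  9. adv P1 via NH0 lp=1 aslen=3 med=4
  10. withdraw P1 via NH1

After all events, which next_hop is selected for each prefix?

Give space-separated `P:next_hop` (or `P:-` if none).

Answer: P0:NH2 P1:NH0 P2:NH0

Derivation:
Op 1: best P0=- P1=- P2=NH0
Op 2: best P0=- P1=NH1 P2=NH0
Op 3: best P0=NH0 P1=NH1 P2=NH0
Op 4: best P0=NH0 P1=NH1 P2=NH0
Op 5: best P0=NH0 P1=NH1 P2=NH0
Op 6: best P0=NH0 P1=NH1 P2=NH0
Op 7: best P0=NH0 P1=NH1 P2=NH0
Op 8: best P0=NH2 P1=NH1 P2=NH0
Op 9: best P0=NH2 P1=NH1 P2=NH0
Op 10: best P0=NH2 P1=NH0 P2=NH0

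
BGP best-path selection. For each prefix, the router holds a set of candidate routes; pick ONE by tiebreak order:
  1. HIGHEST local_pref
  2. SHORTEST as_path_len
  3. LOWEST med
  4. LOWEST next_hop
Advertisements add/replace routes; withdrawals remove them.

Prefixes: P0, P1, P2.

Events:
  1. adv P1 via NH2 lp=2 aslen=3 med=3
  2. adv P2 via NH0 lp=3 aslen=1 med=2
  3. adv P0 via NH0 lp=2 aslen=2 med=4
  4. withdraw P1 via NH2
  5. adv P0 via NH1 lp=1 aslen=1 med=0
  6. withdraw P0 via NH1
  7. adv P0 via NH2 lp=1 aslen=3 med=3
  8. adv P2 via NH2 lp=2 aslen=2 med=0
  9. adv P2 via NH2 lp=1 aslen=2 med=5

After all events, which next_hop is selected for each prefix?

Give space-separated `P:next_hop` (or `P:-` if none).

Op 1: best P0=- P1=NH2 P2=-
Op 2: best P0=- P1=NH2 P2=NH0
Op 3: best P0=NH0 P1=NH2 P2=NH0
Op 4: best P0=NH0 P1=- P2=NH0
Op 5: best P0=NH0 P1=- P2=NH0
Op 6: best P0=NH0 P1=- P2=NH0
Op 7: best P0=NH0 P1=- P2=NH0
Op 8: best P0=NH0 P1=- P2=NH0
Op 9: best P0=NH0 P1=- P2=NH0

Answer: P0:NH0 P1:- P2:NH0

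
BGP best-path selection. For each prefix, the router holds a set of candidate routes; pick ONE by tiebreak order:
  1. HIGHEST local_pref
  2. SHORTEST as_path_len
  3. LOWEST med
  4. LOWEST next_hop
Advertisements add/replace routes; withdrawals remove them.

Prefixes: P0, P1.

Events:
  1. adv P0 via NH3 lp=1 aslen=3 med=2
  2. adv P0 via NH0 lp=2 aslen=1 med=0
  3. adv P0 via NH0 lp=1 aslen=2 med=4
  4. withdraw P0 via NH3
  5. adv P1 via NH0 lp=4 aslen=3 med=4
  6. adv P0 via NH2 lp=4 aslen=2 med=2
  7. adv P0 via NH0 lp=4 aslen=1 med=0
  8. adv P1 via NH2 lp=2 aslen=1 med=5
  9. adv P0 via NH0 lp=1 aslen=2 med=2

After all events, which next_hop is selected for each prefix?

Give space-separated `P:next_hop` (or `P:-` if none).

Op 1: best P0=NH3 P1=-
Op 2: best P0=NH0 P1=-
Op 3: best P0=NH0 P1=-
Op 4: best P0=NH0 P1=-
Op 5: best P0=NH0 P1=NH0
Op 6: best P0=NH2 P1=NH0
Op 7: best P0=NH0 P1=NH0
Op 8: best P0=NH0 P1=NH0
Op 9: best P0=NH2 P1=NH0

Answer: P0:NH2 P1:NH0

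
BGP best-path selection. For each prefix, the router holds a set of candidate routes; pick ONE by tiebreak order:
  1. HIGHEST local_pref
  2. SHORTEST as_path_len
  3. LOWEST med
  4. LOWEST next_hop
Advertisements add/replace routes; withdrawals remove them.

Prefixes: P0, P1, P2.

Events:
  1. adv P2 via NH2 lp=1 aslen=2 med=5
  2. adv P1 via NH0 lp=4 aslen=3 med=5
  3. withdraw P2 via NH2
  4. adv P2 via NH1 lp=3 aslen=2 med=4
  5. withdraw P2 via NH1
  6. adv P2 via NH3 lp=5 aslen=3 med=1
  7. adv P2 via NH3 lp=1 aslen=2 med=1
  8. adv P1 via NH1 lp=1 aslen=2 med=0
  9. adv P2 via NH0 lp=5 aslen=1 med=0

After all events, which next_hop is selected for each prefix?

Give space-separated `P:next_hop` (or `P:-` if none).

Op 1: best P0=- P1=- P2=NH2
Op 2: best P0=- P1=NH0 P2=NH2
Op 3: best P0=- P1=NH0 P2=-
Op 4: best P0=- P1=NH0 P2=NH1
Op 5: best P0=- P1=NH0 P2=-
Op 6: best P0=- P1=NH0 P2=NH3
Op 7: best P0=- P1=NH0 P2=NH3
Op 8: best P0=- P1=NH0 P2=NH3
Op 9: best P0=- P1=NH0 P2=NH0

Answer: P0:- P1:NH0 P2:NH0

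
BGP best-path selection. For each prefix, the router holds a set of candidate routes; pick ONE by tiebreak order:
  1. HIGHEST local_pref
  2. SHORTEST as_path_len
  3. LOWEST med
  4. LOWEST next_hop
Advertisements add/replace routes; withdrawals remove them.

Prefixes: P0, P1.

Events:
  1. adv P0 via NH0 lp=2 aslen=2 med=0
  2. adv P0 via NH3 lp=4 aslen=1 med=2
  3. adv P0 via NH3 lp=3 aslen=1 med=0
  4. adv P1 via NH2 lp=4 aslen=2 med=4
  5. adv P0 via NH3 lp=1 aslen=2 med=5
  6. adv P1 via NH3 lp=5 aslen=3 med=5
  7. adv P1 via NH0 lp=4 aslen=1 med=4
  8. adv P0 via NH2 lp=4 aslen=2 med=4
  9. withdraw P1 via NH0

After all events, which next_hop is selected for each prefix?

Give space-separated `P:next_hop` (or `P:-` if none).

Answer: P0:NH2 P1:NH3

Derivation:
Op 1: best P0=NH0 P1=-
Op 2: best P0=NH3 P1=-
Op 3: best P0=NH3 P1=-
Op 4: best P0=NH3 P1=NH2
Op 5: best P0=NH0 P1=NH2
Op 6: best P0=NH0 P1=NH3
Op 7: best P0=NH0 P1=NH3
Op 8: best P0=NH2 P1=NH3
Op 9: best P0=NH2 P1=NH3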